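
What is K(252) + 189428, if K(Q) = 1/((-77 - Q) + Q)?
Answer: 14585955/77 ≈ 1.8943e+5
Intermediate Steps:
K(Q) = -1/77 (K(Q) = 1/(-77) = -1/77)
K(252) + 189428 = -1/77 + 189428 = 14585955/77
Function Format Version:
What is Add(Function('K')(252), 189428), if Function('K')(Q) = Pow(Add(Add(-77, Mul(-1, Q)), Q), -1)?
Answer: Rational(14585955, 77) ≈ 1.8943e+5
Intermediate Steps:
Function('K')(Q) = Rational(-1, 77) (Function('K')(Q) = Pow(-77, -1) = Rational(-1, 77))
Add(Function('K')(252), 189428) = Add(Rational(-1, 77), 189428) = Rational(14585955, 77)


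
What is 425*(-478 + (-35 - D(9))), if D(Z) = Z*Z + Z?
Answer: -256275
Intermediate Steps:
D(Z) = Z + Z² (D(Z) = Z² + Z = Z + Z²)
425*(-478 + (-35 - D(9))) = 425*(-478 + (-35 - 9*(1 + 9))) = 425*(-478 + (-35 - 9*10)) = 425*(-478 + (-35 - 1*90)) = 425*(-478 + (-35 - 90)) = 425*(-478 - 125) = 425*(-603) = -256275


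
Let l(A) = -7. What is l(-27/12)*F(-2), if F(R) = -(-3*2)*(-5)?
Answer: 210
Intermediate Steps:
F(R) = -30 (F(R) = -(-6)*(-5) = -1*30 = -30)
l(-27/12)*F(-2) = -7*(-30) = 210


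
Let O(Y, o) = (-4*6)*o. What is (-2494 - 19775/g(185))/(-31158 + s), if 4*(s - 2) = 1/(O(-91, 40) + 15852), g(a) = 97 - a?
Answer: 1486943862/20414906677 ≈ 0.072836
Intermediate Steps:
O(Y, o) = -24*o
s = 119137/59568 (s = 2 + 1/(4*(-24*40 + 15852)) = 2 + 1/(4*(-960 + 15852)) = 2 + (1/4)/14892 = 2 + (1/4)*(1/14892) = 2 + 1/59568 = 119137/59568 ≈ 2.0000)
(-2494 - 19775/g(185))/(-31158 + s) = (-2494 - 19775/(97 - 1*185))/(-31158 + 119137/59568) = (-2494 - 19775/(97 - 185))/(-1855900607/59568) = (-2494 - 19775/(-88))*(-59568/1855900607) = (-2494 - 19775*(-1/88))*(-59568/1855900607) = (-2494 + 19775/88)*(-59568/1855900607) = -199697/88*(-59568/1855900607) = 1486943862/20414906677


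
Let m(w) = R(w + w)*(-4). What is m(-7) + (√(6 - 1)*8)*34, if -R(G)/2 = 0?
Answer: 272*√5 ≈ 608.21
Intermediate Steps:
R(G) = 0 (R(G) = -2*0 = 0)
m(w) = 0 (m(w) = 0*(-4) = 0)
m(-7) + (√(6 - 1)*8)*34 = 0 + (√(6 - 1)*8)*34 = 0 + (√5*8)*34 = 0 + (8*√5)*34 = 0 + 272*√5 = 272*√5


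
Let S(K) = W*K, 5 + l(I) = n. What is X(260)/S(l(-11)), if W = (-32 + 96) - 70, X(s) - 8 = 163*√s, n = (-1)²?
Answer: ⅓ + 163*√65/12 ≈ 109.85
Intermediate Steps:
n = 1
l(I) = -4 (l(I) = -5 + 1 = -4)
X(s) = 8 + 163*√s
W = -6 (W = 64 - 70 = -6)
S(K) = -6*K
X(260)/S(l(-11)) = (8 + 163*√260)/((-6*(-4))) = (8 + 163*(2*√65))/24 = (8 + 326*√65)*(1/24) = ⅓ + 163*√65/12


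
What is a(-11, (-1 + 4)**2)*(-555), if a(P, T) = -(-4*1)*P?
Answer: 24420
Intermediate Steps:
a(P, T) = 4*P (a(P, T) = -(-4)*P = 4*P)
a(-11, (-1 + 4)**2)*(-555) = (4*(-11))*(-555) = -44*(-555) = 24420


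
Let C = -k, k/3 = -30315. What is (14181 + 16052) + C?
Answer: 121178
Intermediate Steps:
k = -90945 (k = 3*(-30315) = -90945)
C = 90945 (C = -1*(-90945) = 90945)
(14181 + 16052) + C = (14181 + 16052) + 90945 = 30233 + 90945 = 121178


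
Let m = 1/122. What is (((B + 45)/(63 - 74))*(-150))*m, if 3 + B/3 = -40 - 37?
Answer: -14625/671 ≈ -21.796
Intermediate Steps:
B = -240 (B = -9 + 3*(-40 - 37) = -9 + 3*(-77) = -9 - 231 = -240)
m = 1/122 ≈ 0.0081967
(((B + 45)/(63 - 74))*(-150))*m = (((-240 + 45)/(63 - 74))*(-150))*(1/122) = (-195/(-11)*(-150))*(1/122) = (-195*(-1/11)*(-150))*(1/122) = ((195/11)*(-150))*(1/122) = -29250/11*1/122 = -14625/671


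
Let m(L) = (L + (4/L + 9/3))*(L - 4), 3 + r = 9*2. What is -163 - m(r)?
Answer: -5459/15 ≈ -363.93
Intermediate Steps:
r = 15 (r = -3 + 9*2 = -3 + 18 = 15)
m(L) = (-4 + L)*(3 + L + 4/L) (m(L) = (L + (4/L + 9*(1/3)))*(-4 + L) = (L + (4/L + 3))*(-4 + L) = (L + (3 + 4/L))*(-4 + L) = (3 + L + 4/L)*(-4 + L) = (-4 + L)*(3 + L + 4/L))
-163 - m(r) = -163 - (-8 + 15**2 - 1*15 - 16/15) = -163 - (-8 + 225 - 15 - 16*1/15) = -163 - (-8 + 225 - 15 - 16/15) = -163 - 1*3014/15 = -163 - 3014/15 = -5459/15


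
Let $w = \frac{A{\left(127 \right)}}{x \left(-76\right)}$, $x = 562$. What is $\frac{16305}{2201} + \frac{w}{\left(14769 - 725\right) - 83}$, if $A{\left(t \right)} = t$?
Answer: $\frac{9722707613233}{1312461212632} \approx 7.408$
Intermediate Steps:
$w = - \frac{127}{42712}$ ($w = \frac{127}{562 \left(-76\right)} = \frac{127}{-42712} = 127 \left(- \frac{1}{42712}\right) = - \frac{127}{42712} \approx -0.0029734$)
$\frac{16305}{2201} + \frac{w}{\left(14769 - 725\right) - 83} = \frac{16305}{2201} - \frac{127}{42712 \left(\left(14769 - 725\right) - 83\right)} = 16305 \cdot \frac{1}{2201} - \frac{127}{42712 \left(14044 - 83\right)} = \frac{16305}{2201} - \frac{127}{42712 \cdot 13961} = \frac{16305}{2201} - \frac{127}{596302232} = \frac{9722707613233}{1312461212632}$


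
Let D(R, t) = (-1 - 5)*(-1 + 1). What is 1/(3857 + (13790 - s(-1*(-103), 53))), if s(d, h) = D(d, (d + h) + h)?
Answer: 1/17647 ≈ 5.6667e-5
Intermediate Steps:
D(R, t) = 0 (D(R, t) = -6*0 = 0)
s(d, h) = 0
1/(3857 + (13790 - s(-1*(-103), 53))) = 1/(3857 + (13790 - 1*0)) = 1/(3857 + (13790 + 0)) = 1/(3857 + 13790) = 1/17647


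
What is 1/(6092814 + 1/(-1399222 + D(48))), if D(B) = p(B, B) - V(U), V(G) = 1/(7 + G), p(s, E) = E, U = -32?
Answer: 34979349/213122667298061 ≈ 1.6413e-7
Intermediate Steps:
D(B) = 1/25 + B (D(B) = B - 1/(7 - 32) = B - 1/(-25) = B - 1*(-1/25) = B + 1/25 = 1/25 + B)
1/(6092814 + 1/(-1399222 + D(48))) = 1/(6092814 + 1/(-1399222 + (1/25 + 48))) = 1/(6092814 + 1/(-1399222 + 1201/25)) = 1/(6092814 + 1/(-34979349/25)) = 1/(6092814 - 25/34979349) = 1/(213122667298061/34979349) = 34979349/213122667298061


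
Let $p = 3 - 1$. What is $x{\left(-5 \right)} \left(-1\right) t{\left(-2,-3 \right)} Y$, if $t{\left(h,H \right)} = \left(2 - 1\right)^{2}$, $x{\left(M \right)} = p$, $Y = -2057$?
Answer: $4114$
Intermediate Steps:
$p = 2$
$x{\left(M \right)} = 2$
$t{\left(h,H \right)} = 1$ ($t{\left(h,H \right)} = 1^{2} = 1$)
$x{\left(-5 \right)} \left(-1\right) t{\left(-2,-3 \right)} Y = 2 \left(-1\right) 1 \left(-2057\right) = \left(-2\right) 1 \left(-2057\right) = \left(-2\right) \left(-2057\right) = 4114$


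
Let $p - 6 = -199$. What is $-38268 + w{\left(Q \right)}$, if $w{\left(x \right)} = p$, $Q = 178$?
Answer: $-38461$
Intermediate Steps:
$p = -193$ ($p = 6 - 199 = -193$)
$w{\left(x \right)} = -193$
$-38268 + w{\left(Q \right)} = -38268 - 193 = -38461$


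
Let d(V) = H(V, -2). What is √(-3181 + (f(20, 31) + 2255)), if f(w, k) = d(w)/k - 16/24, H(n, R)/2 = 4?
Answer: 2*I*√2003127/93 ≈ 30.437*I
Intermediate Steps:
H(n, R) = 8 (H(n, R) = 2*4 = 8)
d(V) = 8
f(w, k) = -⅔ + 8/k (f(w, k) = 8/k - 16/24 = 8/k - 16*1/24 = 8/k - ⅔ = -⅔ + 8/k)
√(-3181 + (f(20, 31) + 2255)) = √(-3181 + ((-⅔ + 8/31) + 2255)) = √(-3181 + (-38/93 + 2255)) = √(-3181 + 209677/93) = √(-86156/93) = 2*I*√2003127/93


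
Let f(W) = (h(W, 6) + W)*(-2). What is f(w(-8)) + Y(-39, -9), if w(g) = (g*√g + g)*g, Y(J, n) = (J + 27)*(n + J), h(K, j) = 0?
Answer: 448 - 256*I*√2 ≈ 448.0 - 362.04*I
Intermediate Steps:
Y(J, n) = (27 + J)*(J + n)
w(g) = g*(g + g^(3/2)) (w(g) = (g^(3/2) + g)*g = (g + g^(3/2))*g = g*(g + g^(3/2)))
f(W) = -2*W (f(W) = (0 + W)*(-2) = W*(-2) = -2*W)
f(w(-8)) + Y(-39, -9) = -2*((-8)² + (-8)^(5/2)) + ((-39)² + 27*(-39) + 27*(-9) - 39*(-9)) = -2*(64 + 128*I*√2) + (1521 - 1053 - 243 + 351) = (-128 - 256*I*√2) + 576 = 448 - 256*I*√2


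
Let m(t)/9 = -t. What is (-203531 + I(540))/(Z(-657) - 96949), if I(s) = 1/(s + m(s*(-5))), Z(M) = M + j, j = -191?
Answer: 5055710039/2429277480 ≈ 2.0812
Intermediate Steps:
m(t) = -9*t (m(t) = 9*(-t) = -9*t)
Z(M) = -191 + M (Z(M) = M - 191 = -191 + M)
I(s) = 1/(46*s) (I(s) = 1/(s - 9*s*(-5)) = 1/(s - (-45)*s) = 1/(s + 45*s) = 1/(46*s))
(-203531 + I(540))/(Z(-657) - 96949) = (-203531 + (1/46)/540)/((-191 - 657) - 96949) = (-203531 + (1/46)*(1/540))/(-848 - 96949) = (-203531 + 1/24840)/(-97797) = -5055710039/24840*(-1/97797) = 5055710039/2429277480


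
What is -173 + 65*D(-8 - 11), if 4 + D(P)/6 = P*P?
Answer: 139057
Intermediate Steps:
D(P) = -24 + 6*P² (D(P) = -24 + 6*(P*P) = -24 + 6*P²)
-173 + 65*D(-8 - 11) = -173 + 65*(-24 + 6*(-8 - 11)²) = -173 + 65*(-24 + 6*(-19)²) = -173 + 65*(-24 + 6*361) = -173 + 65*(-24 + 2166) = -173 + 65*2142 = -173 + 139230 = 139057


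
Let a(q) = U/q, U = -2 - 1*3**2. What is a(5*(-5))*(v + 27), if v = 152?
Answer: 1969/25 ≈ 78.760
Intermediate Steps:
U = -11 (U = -2 - 1*9 = -2 - 9 = -11)
a(q) = -11/q
a(5*(-5))*(v + 27) = (-11/(5*(-5)))*(152 + 27) = -11/(-25)*179 = -11*(-1/25)*179 = (11/25)*179 = 1969/25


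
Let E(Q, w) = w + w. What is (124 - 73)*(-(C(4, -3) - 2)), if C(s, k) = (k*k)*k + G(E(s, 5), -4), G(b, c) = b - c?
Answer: 765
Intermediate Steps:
E(Q, w) = 2*w
C(s, k) = 14 + k**3 (C(s, k) = (k*k)*k + (2*5 - 1*(-4)) = k**2*k + (10 + 4) = k**3 + 14 = 14 + k**3)
(124 - 73)*(-(C(4, -3) - 2)) = (124 - 73)*(-((14 + (-3)**3) - 2)) = 51*(-((14 - 27) - 2)) = 51*(-(-13 - 2)) = 51*(-1*(-15)) = 51*15 = 765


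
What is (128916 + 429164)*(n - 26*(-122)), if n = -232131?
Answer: -127777438720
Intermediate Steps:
(128916 + 429164)*(n - 26*(-122)) = (128916 + 429164)*(-232131 - 26*(-122)) = 558080*(-232131 + 3172) = 558080*(-228959) = -127777438720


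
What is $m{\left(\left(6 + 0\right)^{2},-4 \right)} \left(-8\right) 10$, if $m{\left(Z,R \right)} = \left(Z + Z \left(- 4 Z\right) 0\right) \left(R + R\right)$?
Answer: $23040$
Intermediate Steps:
$m{\left(Z,R \right)} = 2 R Z$ ($m{\left(Z,R \right)} = \left(Z + - 4 Z^{2} \cdot 0\right) 2 R = \left(Z + 0\right) 2 R = Z 2 R = 2 R Z$)
$m{\left(\left(6 + 0\right)^{2},-4 \right)} \left(-8\right) 10 = 2 \left(-4\right) \left(6 + 0\right)^{2} \left(-8\right) 10 = 2 \left(-4\right) 6^{2} \left(-8\right) 10 = 2 \left(-4\right) 36 \left(-8\right) 10 = \left(-288\right) \left(-8\right) 10 = 2304 \cdot 10 = 23040$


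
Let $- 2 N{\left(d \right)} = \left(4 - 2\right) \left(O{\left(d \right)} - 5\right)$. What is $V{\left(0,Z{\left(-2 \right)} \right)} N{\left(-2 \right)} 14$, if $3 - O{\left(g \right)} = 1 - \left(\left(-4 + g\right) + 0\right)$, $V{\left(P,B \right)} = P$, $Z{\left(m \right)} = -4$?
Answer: $0$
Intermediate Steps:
$O{\left(g \right)} = -2 + g$ ($O{\left(g \right)} = 3 - \left(1 - \left(\left(-4 + g\right) + 0\right)\right) = 3 - \left(1 - \left(-4 + g\right)\right) = 3 - \left(5 - g\right) = 3 + \left(-5 + g\right) = -2 + g$)
$N{\left(d \right)} = 7 - d$ ($N{\left(d \right)} = - \frac{\left(4 - 2\right) \left(\left(-2 + d\right) - 5\right)}{2} = - \frac{2 \left(-7 + d\right)}{2} = - \frac{-14 + 2 d}{2} = 7 - d$)
$V{\left(0,Z{\left(-2 \right)} \right)} N{\left(-2 \right)} 14 = 0 \left(7 - -2\right) 14 = 0 \left(7 + 2\right) 14 = 0 \cdot 9 \cdot 14 = 0 \cdot 14 = 0$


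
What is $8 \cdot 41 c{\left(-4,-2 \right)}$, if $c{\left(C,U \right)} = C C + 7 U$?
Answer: $656$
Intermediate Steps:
$c{\left(C,U \right)} = C^{2} + 7 U$
$8 \cdot 41 c{\left(-4,-2 \right)} = 8 \cdot 41 \left(\left(-4\right)^{2} + 7 \left(-2\right)\right) = 328 \left(16 - 14\right) = 328 \cdot 2 = 656$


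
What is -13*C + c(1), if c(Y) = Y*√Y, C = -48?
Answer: 625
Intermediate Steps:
c(Y) = Y^(3/2)
-13*C + c(1) = -13*(-48) + 1^(3/2) = 624 + 1 = 625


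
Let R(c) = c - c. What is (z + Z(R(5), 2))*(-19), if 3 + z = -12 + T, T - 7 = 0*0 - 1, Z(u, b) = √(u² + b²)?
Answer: 133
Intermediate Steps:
R(c) = 0
Z(u, b) = √(b² + u²)
T = 6 (T = 7 + (0*0 - 1) = 7 + (0 - 1) = 7 - 1 = 6)
z = -9 (z = -3 + (-12 + 6) = -3 - 6 = -9)
(z + Z(R(5), 2))*(-19) = (-9 + √(2² + 0²))*(-19) = (-9 + √(4 + 0))*(-19) = (-9 + √4)*(-19) = (-9 + 2)*(-19) = -7*(-19) = 133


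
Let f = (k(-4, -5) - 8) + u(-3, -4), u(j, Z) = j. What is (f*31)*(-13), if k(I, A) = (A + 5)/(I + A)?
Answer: 4433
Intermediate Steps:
k(I, A) = (5 + A)/(A + I)
f = -11 (f = ((5 - 5)/(-5 - 4) - 8) - 3 = (0/(-9) - 8) - 3 = (-⅑*0 - 8) - 3 = (0 - 8) - 3 = -8 - 3 = -11)
(f*31)*(-13) = -11*31*(-13) = -341*(-13) = 4433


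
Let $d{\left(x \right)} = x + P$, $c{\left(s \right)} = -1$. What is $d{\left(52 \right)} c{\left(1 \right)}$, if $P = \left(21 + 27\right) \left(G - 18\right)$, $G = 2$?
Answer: $716$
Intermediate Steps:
$P = -768$ ($P = \left(21 + 27\right) \left(2 - 18\right) = 48 \left(-16\right) = -768$)
$d{\left(x \right)} = -768 + x$ ($d{\left(x \right)} = x - 768 = -768 + x$)
$d{\left(52 \right)} c{\left(1 \right)} = \left(-768 + 52\right) \left(-1\right) = \left(-716\right) \left(-1\right) = 716$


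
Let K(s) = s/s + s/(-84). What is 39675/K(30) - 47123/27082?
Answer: 5014090931/81246 ≈ 61715.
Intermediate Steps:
K(s) = 1 - s/84 (K(s) = 1 + s*(-1/84) = 1 - s/84)
39675/K(30) - 47123/27082 = 39675/(1 - 1/84*30) - 47123/27082 = 39675/(1 - 5/14) - 47123*1/27082 = 39675/(9/14) - 47123/27082 = 39675*(14/9) - 47123/27082 = 185150/3 - 47123/27082 = 5014090931/81246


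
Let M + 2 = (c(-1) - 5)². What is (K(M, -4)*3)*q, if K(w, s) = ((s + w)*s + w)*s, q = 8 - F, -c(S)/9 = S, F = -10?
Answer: 5616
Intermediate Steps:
c(S) = -9*S
q = 18 (q = 8 - 1*(-10) = 8 + 10 = 18)
M = 14 (M = -2 + (-9*(-1) - 5)² = -2 + (9 - 5)² = -2 + 4² = -2 + 16 = 14)
K(w, s) = s*(w + s*(s + w)) (K(w, s) = (s*(s + w) + w)*s = (w + s*(s + w))*s = s*(w + s*(s + w)))
(K(M, -4)*3)*q = (-4*(14 + (-4)² - 4*14)*3)*18 = (-4*(14 + 16 - 56)*3)*18 = (-4*(-26)*3)*18 = (104*3)*18 = 312*18 = 5616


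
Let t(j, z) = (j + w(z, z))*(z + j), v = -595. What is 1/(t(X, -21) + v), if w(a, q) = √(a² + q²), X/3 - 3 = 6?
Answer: -433/155737 - 126*√2/155737 ≈ -0.0039245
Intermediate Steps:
X = 27 (X = 9 + 3*6 = 9 + 18 = 27)
t(j, z) = (j + z)*(j + √2*√(z²)) (t(j, z) = (j + √(z² + z²))*(z + j) = (j + √(2*z²))*(j + z) = (j + √2*√(z²))*(j + z) = (j + z)*(j + √2*√(z²)))
1/(t(X, -21) + v) = 1/((27² + 27*(-21) + 27*√2*√((-21)²) - 21*√2*√((-21)²)) - 595) = 1/((729 - 567 + 27*√2*√441 - 21*√2*√441) - 595) = 1/((729 - 567 + 27*√2*21 - 21*√2*21) - 595) = 1/((729 - 567 + 567*√2 - 441*√2) - 595) = 1/((162 + 126*√2) - 595) = 1/(-433 + 126*√2)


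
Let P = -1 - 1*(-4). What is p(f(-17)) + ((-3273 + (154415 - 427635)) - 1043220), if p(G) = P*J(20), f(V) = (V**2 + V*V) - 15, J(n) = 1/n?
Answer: -26394257/20 ≈ -1.3197e+6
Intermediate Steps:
P = 3 (P = -1 + 4 = 3)
f(V) = -15 + 2*V**2 (f(V) = (V**2 + V**2) - 15 = 2*V**2 - 15 = -15 + 2*V**2)
p(G) = 3/20
p(f(-17)) + ((-3273 + (154415 - 427635)) - 1043220) = 3/20 + ((-3273 + (154415 - 427635)) - 1043220) = 3/20 + ((-3273 - 273220) - 1043220) = 3/20 + (-276493 - 1043220) = 3/20 - 1319713 = -26394257/20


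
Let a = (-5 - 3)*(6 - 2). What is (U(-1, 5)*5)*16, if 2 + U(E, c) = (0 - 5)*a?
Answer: 12640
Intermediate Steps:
a = -32 (a = -8*4 = -32)
U(E, c) = 158 (U(E, c) = -2 + (0 - 5)*(-32) = -2 - 5*(-32) = -2 + 160 = 158)
(U(-1, 5)*5)*16 = (158*5)*16 = 790*16 = 12640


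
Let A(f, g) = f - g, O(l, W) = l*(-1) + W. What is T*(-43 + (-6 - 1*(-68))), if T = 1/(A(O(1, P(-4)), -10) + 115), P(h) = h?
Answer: 19/120 ≈ 0.15833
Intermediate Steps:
O(l, W) = W - l (O(l, W) = -l + W = W - l)
T = 1/120 (T = 1/(((-4 - 1*1) - 1*(-10)) + 115) = 1/(((-4 - 1) + 10) + 115) = 1/((-5 + 10) + 115) = 1/(5 + 115) = 1/120 ≈ 0.0083333)
T*(-43 + (-6 - 1*(-68))) = (-43 + (-6 - 1*(-68)))/120 = (-43 + (-6 + 68))/120 = (-43 + 62)/120 = (1/120)*19 = 19/120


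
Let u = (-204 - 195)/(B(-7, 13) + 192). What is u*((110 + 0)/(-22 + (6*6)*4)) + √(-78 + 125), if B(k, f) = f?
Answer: -4389/2501 + √47 ≈ 5.1008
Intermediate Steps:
u = -399/205 (u = (-204 - 195)/(13 + 192) = -399/205 ≈ -1.9463)
u*((110 + 0)/(-22 + (6*6)*4)) + √(-78 + 125) = -399*(110 + 0)/(205*(-22 + (6*6)*4)) + √(-78 + 125) = -8778/(41*(-22 + 36*4)) + √47 = -8778/(41*(-22 + 144)) + √47 = -8778/(41*122) + √47 = -399/205*55/61 + √47 = -4389/2501 + √47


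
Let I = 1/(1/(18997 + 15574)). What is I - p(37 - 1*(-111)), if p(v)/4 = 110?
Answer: 34131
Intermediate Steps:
p(v) = 440 (p(v) = 4*110 = 440)
I = 34571 (I = 1/(1/34571) = 34571)
I - p(37 - 1*(-111)) = 34571 - 1*440 = 34571 - 440 = 34131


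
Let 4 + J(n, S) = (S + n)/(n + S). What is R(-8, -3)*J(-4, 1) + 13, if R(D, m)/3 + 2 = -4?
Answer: 67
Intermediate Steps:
R(D, m) = -18 (R(D, m) = -6 + 3*(-4) = -6 - 12 = -18)
J(n, S) = -3 (J(n, S) = -4 + (S + n)/(n + S) = -4 + (S + n)/(S + n) = -4 + 1 = -3)
R(-8, -3)*J(-4, 1) + 13 = -18*(-3) + 13 = 54 + 13 = 67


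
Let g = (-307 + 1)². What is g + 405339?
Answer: 498975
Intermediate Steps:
g = 93636 (g = (-306)² = 93636)
g + 405339 = 93636 + 405339 = 498975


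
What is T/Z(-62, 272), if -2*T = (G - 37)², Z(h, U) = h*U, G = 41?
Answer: 1/2108 ≈ 0.00047438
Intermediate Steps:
Z(h, U) = U*h
T = -8 (T = -(41 - 37)²/2 = -½*4² = -½*16 = -8)
T/Z(-62, 272) = -8/(272*(-62)) = -8/(-16864) = -8*(-1/16864) = 1/2108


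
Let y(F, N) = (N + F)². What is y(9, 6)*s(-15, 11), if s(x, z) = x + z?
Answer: -900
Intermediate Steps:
y(F, N) = (F + N)²
y(9, 6)*s(-15, 11) = (9 + 6)²*(-15 + 11) = 15²*(-4) = 225*(-4) = -900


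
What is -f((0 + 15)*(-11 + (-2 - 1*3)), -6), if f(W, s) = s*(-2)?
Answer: -12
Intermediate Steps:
f(W, s) = -2*s
-f((0 + 15)*(-11 + (-2 - 1*3)), -6) = -(-2)*(-6) = -1*12 = -12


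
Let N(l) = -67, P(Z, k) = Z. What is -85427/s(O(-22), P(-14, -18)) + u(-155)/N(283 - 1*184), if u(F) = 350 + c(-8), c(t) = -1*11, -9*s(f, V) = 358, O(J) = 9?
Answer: 51391119/23986 ≈ 2142.5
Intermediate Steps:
s(f, V) = -358/9 (s(f, V) = -1/9*358 = -358/9)
c(t) = -11
u(F) = 339 (u(F) = 350 - 11 = 339)
-85427/s(O(-22), P(-14, -18)) + u(-155)/N(283 - 1*184) = -85427/(-358/9) + 339/(-67) = -85427*(-9/358) + 339*(-1/67) = 768843/358 - 339/67 = 51391119/23986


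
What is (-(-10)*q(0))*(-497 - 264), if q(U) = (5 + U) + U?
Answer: -38050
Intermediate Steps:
q(U) = 5 + 2*U
(-(-10)*q(0))*(-497 - 264) = (-(-10)*(5 + 2*0))*(-497 - 264) = -(-10)*(5 + 0)*(-761) = -(-10)*5*(-761) = -1*(-50)*(-761) = 50*(-761) = -38050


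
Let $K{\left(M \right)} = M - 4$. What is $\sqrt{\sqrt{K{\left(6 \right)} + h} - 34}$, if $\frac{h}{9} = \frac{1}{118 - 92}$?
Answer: $\frac{\sqrt{-22984 + 26 \sqrt{1586}}}{26} \approx 5.6981 i$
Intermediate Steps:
$K{\left(M \right)} = -4 + M$
$h = \frac{9}{26}$ ($h = \frac{9}{118 - 92} = \frac{9}{26} \approx 0.34615$)
$\sqrt{\sqrt{K{\left(6 \right)} + h} - 34} = \sqrt{\sqrt{\left(-4 + 6\right) + \frac{9}{26}} - 34} = \sqrt{\sqrt{2 + \frac{9}{26}} - 34} = \sqrt{\sqrt{\frac{61}{26}} - 34} = \sqrt{\frac{\sqrt{1586}}{26} - 34} = \sqrt{-34 + \frac{\sqrt{1586}}{26}}$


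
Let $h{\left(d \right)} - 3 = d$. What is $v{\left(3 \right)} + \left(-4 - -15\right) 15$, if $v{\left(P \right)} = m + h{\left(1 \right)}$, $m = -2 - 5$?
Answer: $162$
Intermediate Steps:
$h{\left(d \right)} = 3 + d$
$m = -7$
$v{\left(P \right)} = -3$ ($v{\left(P \right)} = -7 + \left(3 + 1\right) = -7 + 4 = -3$)
$v{\left(3 \right)} + \left(-4 - -15\right) 15 = -3 + \left(-4 - -15\right) 15 = -3 + \left(-4 + 15\right) 15 = -3 + 11 \cdot 15 = -3 + 165 = 162$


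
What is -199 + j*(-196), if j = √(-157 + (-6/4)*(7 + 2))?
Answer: -199 - 98*I*√682 ≈ -199.0 - 2559.3*I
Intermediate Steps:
j = I*√682/2 (j = √(-157 - 6*¼*9) = √(-157 - 3/2*9) = √(-157 - 27/2) = √(-341/2) = I*√682/2 ≈ 13.058*I)
-199 + j*(-196) = -199 + (I*√682/2)*(-196) = -199 - 98*I*√682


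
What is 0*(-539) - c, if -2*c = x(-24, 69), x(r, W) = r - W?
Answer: -93/2 ≈ -46.500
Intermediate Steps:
c = 93/2 (c = -(-24 - 1*69)/2 = -(-24 - 69)/2 = -½*(-93) = 93/2 ≈ 46.500)
0*(-539) - c = 0*(-539) - 1*93/2 = 0 - 93/2 = -93/2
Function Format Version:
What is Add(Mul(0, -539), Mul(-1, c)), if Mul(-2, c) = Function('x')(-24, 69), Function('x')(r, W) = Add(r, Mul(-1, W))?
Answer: Rational(-93, 2) ≈ -46.500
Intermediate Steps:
c = Rational(93, 2) (c = Mul(Rational(-1, 2), Add(-24, Mul(-1, 69))) = Mul(Rational(-1, 2), Add(-24, -69)) = Mul(Rational(-1, 2), -93) = Rational(93, 2) ≈ 46.500)
Add(Mul(0, -539), Mul(-1, c)) = Add(Mul(0, -539), Mul(-1, Rational(93, 2))) = Add(0, Rational(-93, 2)) = Rational(-93, 2)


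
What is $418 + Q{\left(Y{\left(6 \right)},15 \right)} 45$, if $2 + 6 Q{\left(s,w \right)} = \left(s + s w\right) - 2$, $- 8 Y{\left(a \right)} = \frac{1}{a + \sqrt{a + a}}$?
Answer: $\frac{1537}{4} + \frac{5 \sqrt{3}}{4} \approx 386.42$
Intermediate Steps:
$Y{\left(a \right)} = - \frac{1}{8 \left(a + \sqrt{2} \sqrt{a}\right)}$ ($Y{\left(a \right)} = - \frac{1}{8 \left(a + \sqrt{a + a}\right)} = - \frac{1}{8 \left(a + \sqrt{2 a}\right)} = - \frac{1}{8 \left(a + \sqrt{2} \sqrt{a}\right)}$)
$Q{\left(s,w \right)} = - \frac{2}{3} + \frac{s}{6} + \frac{s w}{6}$ ($Q{\left(s,w \right)} = - \frac{1}{3} + \frac{\left(s + s w\right) - 2}{6} = - \frac{1}{3} + \frac{-2 + s + s w}{6} = - \frac{1}{3} + \left(- \frac{1}{3} + \frac{s}{6} + \frac{s w}{6}\right) = - \frac{2}{3} + \frac{s}{6} + \frac{s w}{6}$)
$418 + Q{\left(Y{\left(6 \right)},15 \right)} 45 = 418 + \left(- \frac{2}{3} + \frac{\left(-1\right) \frac{1}{8 \cdot 6 + 8 \sqrt{2} \sqrt{6}}}{6} + \frac{1}{6} \left(- \frac{1}{8 \cdot 6 + 8 \sqrt{2} \sqrt{6}}\right) 15\right) 45 = 418 + \left(- \frac{2}{3} + \frac{\left(-1\right) \frac{1}{48 + 16 \sqrt{3}}}{6} + \frac{1}{6} \left(- \frac{1}{48 + 16 \sqrt{3}}\right) 15\right) 45 = 418 + \left(- \frac{2}{3} - \frac{1}{6 \left(48 + 16 \sqrt{3}\right)} - \frac{5}{2 \left(48 + 16 \sqrt{3}\right)}\right) 45 = 418 + \left(- \frac{2}{3} - \frac{8}{3 \left(48 + 16 \sqrt{3}\right)}\right) 45 = 418 - \left(30 + \frac{120}{48 + 16 \sqrt{3}}\right) = 388 - \frac{120}{48 + 16 \sqrt{3}}$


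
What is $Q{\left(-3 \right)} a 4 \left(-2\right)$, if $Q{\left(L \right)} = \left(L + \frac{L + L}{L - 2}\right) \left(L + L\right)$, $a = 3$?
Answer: $- \frac{1296}{5} \approx -259.2$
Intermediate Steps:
$Q{\left(L \right)} = 2 L \left(L + \frac{2 L}{-2 + L}\right)$ ($Q{\left(L \right)} = \left(L + \frac{2 L}{-2 + L}\right) 2 L = 2 L \left(L + \frac{2 L}{-2 + L}\right)$)
$Q{\left(-3 \right)} a 4 \left(-2\right) = \frac{2 \left(-3\right)^{3}}{-2 - 3} \cdot 3 \cdot 4 \left(-2\right) = 2 \left(-27\right) \frac{1}{-5} \cdot 12 \left(-2\right) = 2 \left(-27\right) \left(- \frac{1}{5}\right) \left(-24\right) = \frac{54}{5} \left(-24\right) = - \frac{1296}{5}$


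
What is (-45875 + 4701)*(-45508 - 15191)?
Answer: 2499220626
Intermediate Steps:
(-45875 + 4701)*(-45508 - 15191) = -41174*(-60699) = 2499220626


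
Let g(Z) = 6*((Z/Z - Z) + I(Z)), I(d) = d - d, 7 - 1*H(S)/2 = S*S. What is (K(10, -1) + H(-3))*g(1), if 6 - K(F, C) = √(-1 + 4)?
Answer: 0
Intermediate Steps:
H(S) = 14 - 2*S² (H(S) = 14 - 2*S*S = 14 - 2*S²)
I(d) = 0
K(F, C) = 6 - √3 (K(F, C) = 6 - √(-1 + 4) = 6 - √3)
g(Z) = 6 - 6*Z (g(Z) = 6*((Z/Z - Z) + 0) = 6*((1 - Z) + 0) = 6*(1 - Z) = 6 - 6*Z)
(K(10, -1) + H(-3))*g(1) = ((6 - √3) + (14 - 2*(-3)²))*(6 - 6*1) = ((6 - √3) + (14 - 2*9))*(6 - 6) = ((6 - √3) + (14 - 18))*0 = ((6 - √3) - 4)*0 = (2 - √3)*0 = 0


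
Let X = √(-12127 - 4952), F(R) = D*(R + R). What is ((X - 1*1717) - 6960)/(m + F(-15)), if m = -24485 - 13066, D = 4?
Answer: 8677/37671 - I*√17079/37671 ≈ 0.23034 - 0.0034692*I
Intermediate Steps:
m = -37551
F(R) = 8*R (F(R) = 4*(R + R) = 4*(2*R) = 8*R)
X = I*√17079 (X = √(-17079) = I*√17079 ≈ 130.69*I)
((X - 1*1717) - 6960)/(m + F(-15)) = ((I*√17079 - 1*1717) - 6960)/(-37551 + 8*(-15)) = ((I*√17079 - 1717) - 6960)/(-37551 - 120) = ((-1717 + I*√17079) - 6960)/(-37671) = (-8677 + I*√17079)*(-1/37671) = 8677/37671 - I*√17079/37671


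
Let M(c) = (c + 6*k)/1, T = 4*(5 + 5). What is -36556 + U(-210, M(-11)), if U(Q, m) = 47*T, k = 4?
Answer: -34676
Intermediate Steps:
T = 40 (T = 4*10 = 40)
M(c) = 24 + c (M(c) = (c + 6*4)/1 = (c + 24)*1 = (24 + c)*1 = 24 + c)
U(Q, m) = 1880 (U(Q, m) = 47*40 = 1880)
-36556 + U(-210, M(-11)) = -36556 + 1880 = -34676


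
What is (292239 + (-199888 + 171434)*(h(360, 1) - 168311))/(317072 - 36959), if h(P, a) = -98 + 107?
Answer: 4789157347/280113 ≈ 17097.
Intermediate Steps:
h(P, a) = 9
(292239 + (-199888 + 171434)*(h(360, 1) - 168311))/(317072 - 36959) = (292239 + (-199888 + 171434)*(9 - 168311))/(317072 - 36959) = (292239 - 28454*(-168302))/280113 = (292239 + 4788865108)*(1/280113) = 4789157347*(1/280113) = 4789157347/280113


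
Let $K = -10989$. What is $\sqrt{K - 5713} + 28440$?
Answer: $28440 + i \sqrt{16702} \approx 28440.0 + 129.24 i$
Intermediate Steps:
$\sqrt{K - 5713} + 28440 = \sqrt{-10989 - 5713} + 28440 = \sqrt{-16702} + 28440 = i \sqrt{16702} + 28440 = 28440 + i \sqrt{16702}$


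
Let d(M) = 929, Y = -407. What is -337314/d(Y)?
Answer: -337314/929 ≈ -363.09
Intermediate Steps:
-337314/d(Y) = -337314/929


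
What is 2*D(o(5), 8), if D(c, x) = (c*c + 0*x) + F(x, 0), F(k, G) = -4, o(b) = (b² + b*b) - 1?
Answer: 4794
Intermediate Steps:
o(b) = -1 + 2*b² (o(b) = (b² + b²) - 1 = 2*b² - 1 = -1 + 2*b²)
D(c, x) = -4 + c² (D(c, x) = (c*c + 0*x) - 4 = (c² + 0) - 4 = c² - 4 = -4 + c²)
2*D(o(5), 8) = 2*(-4 + (-1 + 2*5²)²) = 2*(-4 + (-1 + 2*25)²) = 2*(-4 + (-1 + 50)²) = 2*(-4 + 49²) = 2*(-4 + 2401) = 2*2397 = 4794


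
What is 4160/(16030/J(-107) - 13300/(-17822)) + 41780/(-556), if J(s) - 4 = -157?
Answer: -426641711/3705601 ≈ -115.13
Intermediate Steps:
J(s) = -153 (J(s) = 4 - 157 = -153)
4160/(16030/J(-107) - 13300/(-17822)) + 41780/(-556) = 4160/(16030/(-153) - 13300/(-17822)) + 41780/(-556) = 4160/(16030*(-1/153) - 13300*(-1/17822)) + 41780*(-1/556) = 4160/(-16030/153 + 50/67) - 10445/139 = 4160/(-1066360/10251) - 10445/139 = 4160*(-10251/1066360) - 10445/139 = -1066104/26659 - 10445/139 = -426641711/3705601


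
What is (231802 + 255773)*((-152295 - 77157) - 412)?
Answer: -112075939800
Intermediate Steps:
(231802 + 255773)*((-152295 - 77157) - 412) = 487575*(-229452 - 412) = 487575*(-229864) = -112075939800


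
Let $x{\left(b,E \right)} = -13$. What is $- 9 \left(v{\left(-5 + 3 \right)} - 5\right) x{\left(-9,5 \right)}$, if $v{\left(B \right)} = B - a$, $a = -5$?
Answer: $-234$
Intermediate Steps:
$v{\left(B \right)} = 5 + B$ ($v{\left(B \right)} = B - -5 = B + 5 = 5 + B$)
$- 9 \left(v{\left(-5 + 3 \right)} - 5\right) x{\left(-9,5 \right)} = - 9 \left(\left(5 + \left(-5 + 3\right)\right) - 5\right) \left(-13\right) = - 9 \left(\left(5 - 2\right) - 5\right) \left(-13\right) = - 9 \left(3 - 5\right) \left(-13\right) = \left(-9\right) \left(-2\right) \left(-13\right) = 18 \left(-13\right) = -234$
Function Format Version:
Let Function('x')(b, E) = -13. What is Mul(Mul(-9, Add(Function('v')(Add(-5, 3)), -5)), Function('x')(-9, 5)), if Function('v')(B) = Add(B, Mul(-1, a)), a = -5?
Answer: -234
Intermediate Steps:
Function('v')(B) = Add(5, B) (Function('v')(B) = Add(B, Mul(-1, -5)) = Add(B, 5) = Add(5, B))
Mul(Mul(-9, Add(Function('v')(Add(-5, 3)), -5)), Function('x')(-9, 5)) = Mul(Mul(-9, Add(Add(5, Add(-5, 3)), -5)), -13) = Mul(Mul(-9, Add(Add(5, -2), -5)), -13) = Mul(Mul(-9, Add(3, -5)), -13) = Mul(Mul(-9, -2), -13) = Mul(18, -13) = -234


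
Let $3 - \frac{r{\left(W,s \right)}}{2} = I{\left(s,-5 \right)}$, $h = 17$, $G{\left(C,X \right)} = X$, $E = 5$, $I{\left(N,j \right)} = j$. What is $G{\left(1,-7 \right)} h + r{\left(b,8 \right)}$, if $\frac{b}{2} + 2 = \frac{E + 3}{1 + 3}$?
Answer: $-103$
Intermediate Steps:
$b = 0$ ($b = -4 + 2 \frac{5 + 3}{1 + 3} = -4 + 2 \cdot \frac{8}{4} = -4 + 2 \cdot 8 \cdot \frac{1}{4} = -4 + 2 \cdot 2 = -4 + 4 = 0$)
$r{\left(W,s \right)} = 16$ ($r{\left(W,s \right)} = 6 - -10 = 6 + 10 = 16$)
$G{\left(1,-7 \right)} h + r{\left(b,8 \right)} = \left(-7\right) 17 + 16 = -119 + 16 = -103$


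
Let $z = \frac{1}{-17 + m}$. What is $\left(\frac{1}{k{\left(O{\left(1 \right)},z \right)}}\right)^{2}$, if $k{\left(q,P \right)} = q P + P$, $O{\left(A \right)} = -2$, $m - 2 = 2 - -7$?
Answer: $36$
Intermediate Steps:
$m = 11$ ($m = 2 + \left(2 - -7\right) = 2 + \left(2 + 7\right) = 2 + 9 = 11$)
$z = - \frac{1}{6}$ ($z = \frac{1}{-17 + 11} = \frac{1}{-6} = - \frac{1}{6} \approx -0.16667$)
$k{\left(q,P \right)} = P + P q$ ($k{\left(q,P \right)} = P q + P = P + P q$)
$\left(\frac{1}{k{\left(O{\left(1 \right)},z \right)}}\right)^{2} = \left(\frac{1}{\left(- \frac{1}{6}\right) \left(1 - 2\right)}\right)^{2} = \left(\frac{1}{\left(- \frac{1}{6}\right) \left(-1\right)}\right)^{2} = \left(\frac{1}{\frac{1}{6}}\right)^{2} = 6^{2} = 36$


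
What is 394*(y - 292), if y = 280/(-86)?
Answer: -5002224/43 ≈ -1.1633e+5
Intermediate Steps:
y = -140/43 (y = 280*(-1/86) = -140/43 ≈ -3.2558)
394*(y - 292) = 394*(-140/43 - 292) = 394*(-12696/43) = -5002224/43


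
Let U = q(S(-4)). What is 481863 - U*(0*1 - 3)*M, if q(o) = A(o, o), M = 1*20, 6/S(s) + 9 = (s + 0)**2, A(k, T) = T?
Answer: 3373401/7 ≈ 4.8191e+5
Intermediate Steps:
S(s) = 6/(-9 + s**2) (S(s) = 6/(-9 + (s + 0)**2) = 6/(-9 + s**2))
M = 20
q(o) = o
U = 6/7 (U = 6/(-9 + (-4)**2) = 6/(-9 + 16) = 6/7 ≈ 0.85714)
481863 - U*(0*1 - 3)*M = 481863 - 6*(0*1 - 3)/7*20 = 481863 - 6*(0 - 3)/7*20 = 481863 - (6/7)*(-3)*20 = 481863 - (-18)*20/7 = 481863 - 1*(-360/7) = 481863 + 360/7 = 3373401/7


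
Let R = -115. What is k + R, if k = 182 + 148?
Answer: 215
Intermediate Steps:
k = 330
k + R = 330 - 115 = 215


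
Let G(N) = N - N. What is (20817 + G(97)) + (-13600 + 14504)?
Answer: 21721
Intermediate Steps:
G(N) = 0
(20817 + G(97)) + (-13600 + 14504) = (20817 + 0) + (-13600 + 14504) = 20817 + 904 = 21721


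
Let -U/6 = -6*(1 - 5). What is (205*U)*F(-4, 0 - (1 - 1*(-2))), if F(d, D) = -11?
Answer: 324720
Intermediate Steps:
U = -144 (U = -(-36)*(1 - 5) = -(-36)*(-4) = -6*24 = -144)
(205*U)*F(-4, 0 - (1 - 1*(-2))) = (205*(-144))*(-11) = -29520*(-11) = 324720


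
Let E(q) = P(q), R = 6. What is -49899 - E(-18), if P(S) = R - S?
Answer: -49923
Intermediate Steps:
P(S) = 6 - S
E(q) = 6 - q
-49899 - E(-18) = -49899 - (6 - 1*(-18)) = -49899 - (6 + 18) = -49899 - 1*24 = -49899 - 24 = -49923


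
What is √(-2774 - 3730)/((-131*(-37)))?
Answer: 2*I*√1626/4847 ≈ 0.016639*I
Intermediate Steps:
√(-2774 - 3730)/((-131*(-37))) = √(-6504)/4847 = (2*I*√1626)*(1/4847) = 2*I*√1626/4847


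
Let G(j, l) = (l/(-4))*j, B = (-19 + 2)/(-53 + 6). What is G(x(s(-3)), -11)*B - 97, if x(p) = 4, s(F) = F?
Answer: -4372/47 ≈ -93.021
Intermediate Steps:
B = 17/47 (B = -17/(-47) = -17*(-1/47) = 17/47 ≈ 0.36170)
G(j, l) = -j*l/4 (G(j, l) = (l*(-1/4))*j = (-l/4)*j = -j*l/4)
G(x(s(-3)), -11)*B - 97 = -1/4*4*(-11)*(17/47) - 97 = 11*(17/47) - 97 = 187/47 - 97 = -4372/47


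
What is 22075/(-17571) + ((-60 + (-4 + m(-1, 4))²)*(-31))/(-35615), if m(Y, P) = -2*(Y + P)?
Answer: -152882617/125158233 ≈ -1.2215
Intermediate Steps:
m(Y, P) = -2*P - 2*Y (m(Y, P) = -2*(P + Y) = -2*P - 2*Y)
22075/(-17571) + ((-60 + (-4 + m(-1, 4))²)*(-31))/(-35615) = 22075/(-17571) + ((-60 + (-4 + (-2*4 - 2*(-1)))²)*(-31))/(-35615) = 22075*(-1/17571) + ((-60 + (-4 + (-8 + 2))²)*(-31))*(-1/35615) = -22075/17571 + ((-60 + (-4 - 6)²)*(-31))*(-1/35615) = -22075/17571 + ((-60 + (-10)²)*(-31))*(-1/35615) = -22075/17571 + ((-60 + 100)*(-31))*(-1/35615) = -22075/17571 + (40*(-31))*(-1/35615) = -22075/17571 - 1240*(-1/35615) = -22075/17571 + 248/7123 = -152882617/125158233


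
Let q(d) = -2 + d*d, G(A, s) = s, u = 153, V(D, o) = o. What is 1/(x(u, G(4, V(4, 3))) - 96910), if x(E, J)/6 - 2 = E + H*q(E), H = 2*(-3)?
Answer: -1/938632 ≈ -1.0654e-6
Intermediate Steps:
H = -6
q(d) = -2 + d²
x(E, J) = 84 - 36*E² + 6*E (x(E, J) = 12 + 6*(E - 6*(-2 + E²)) = 12 + 6*(E + (12 - 6*E²)) = 12 + 6*(12 + E - 6*E²) = 12 + (72 - 36*E² + 6*E) = 84 - 36*E² + 6*E)
1/(x(u, G(4, V(4, 3))) - 96910) = 1/((84 - 36*153² + 6*153) - 96910) = 1/((84 - 36*23409 + 918) - 96910) = 1/((84 - 842724 + 918) - 96910) = 1/(-841722 - 96910) = 1/(-938632) = -1/938632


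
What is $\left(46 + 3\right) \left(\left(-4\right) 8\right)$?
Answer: $-1568$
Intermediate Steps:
$\left(46 + 3\right) \left(\left(-4\right) 8\right) = 49 \left(-32\right) = -1568$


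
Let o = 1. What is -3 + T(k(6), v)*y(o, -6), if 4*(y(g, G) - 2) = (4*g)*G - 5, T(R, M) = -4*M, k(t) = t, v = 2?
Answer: 39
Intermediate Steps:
y(g, G) = ¾ + G*g (y(g, G) = 2 + ((4*g)*G - 5)/4 = 2 + (4*G*g - 5)/4 = 2 + (-5 + 4*G*g)/4 = 2 + (-5/4 + G*g) = ¾ + G*g)
-3 + T(k(6), v)*y(o, -6) = -3 + (-4*2)*(¾ - 6*1) = -3 - 8*(¾ - 6) = -3 - 8*(-21/4) = -3 + 42 = 39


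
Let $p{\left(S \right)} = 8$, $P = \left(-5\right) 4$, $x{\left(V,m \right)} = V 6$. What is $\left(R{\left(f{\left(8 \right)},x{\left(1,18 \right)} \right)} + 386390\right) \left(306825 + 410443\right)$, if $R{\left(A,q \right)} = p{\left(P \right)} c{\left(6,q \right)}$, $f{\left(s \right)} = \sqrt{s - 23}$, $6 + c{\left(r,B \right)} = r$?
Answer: $277145182520$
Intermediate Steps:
$c{\left(r,B \right)} = -6 + r$
$x{\left(V,m \right)} = 6 V$
$P = -20$
$f{\left(s \right)} = \sqrt{-23 + s}$
$R{\left(A,q \right)} = 0$ ($R{\left(A,q \right)} = 8 \left(-6 + 6\right) = 8 \cdot 0 = 0$)
$\left(R{\left(f{\left(8 \right)},x{\left(1,18 \right)} \right)} + 386390\right) \left(306825 + 410443\right) = \left(0 + 386390\right) \left(306825 + 410443\right) = 386390 \cdot 717268 = 277145182520$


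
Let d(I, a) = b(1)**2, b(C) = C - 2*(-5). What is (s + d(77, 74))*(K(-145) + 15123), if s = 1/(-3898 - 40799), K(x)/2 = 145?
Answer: 83358682768/44697 ≈ 1.8650e+6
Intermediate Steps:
K(x) = 290 (K(x) = 2*145 = 290)
b(C) = 10 + C (b(C) = C + 10 = 10 + C)
d(I, a) = 121 (d(I, a) = (10 + 1)**2 = 11**2 = 121)
s = -1/44697 (s = 1/(-44697) = -1/44697 ≈ -2.2373e-5)
(s + d(77, 74))*(K(-145) + 15123) = (-1/44697 + 121)*(290 + 15123) = (5408336/44697)*15413 = 83358682768/44697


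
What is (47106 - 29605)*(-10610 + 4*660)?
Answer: -139482970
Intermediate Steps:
(47106 - 29605)*(-10610 + 4*660) = 17501*(-10610 + 2640) = 17501*(-7970) = -139482970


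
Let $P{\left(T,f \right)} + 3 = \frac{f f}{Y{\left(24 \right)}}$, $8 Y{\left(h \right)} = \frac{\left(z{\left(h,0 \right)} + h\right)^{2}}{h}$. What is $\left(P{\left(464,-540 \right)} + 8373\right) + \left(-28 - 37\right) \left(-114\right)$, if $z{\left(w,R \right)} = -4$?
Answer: $155748$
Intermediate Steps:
$Y{\left(h \right)} = \frac{\left(-4 + h\right)^{2}}{8 h}$ ($Y{\left(h \right)} = \frac{\left(-4 + h\right)^{2} \frac{1}{h}}{8} = \frac{\frac{1}{h} \left(-4 + h\right)^{2}}{8} = \frac{\left(-4 + h\right)^{2}}{8 h}$)
$P{\left(T,f \right)} = -3 + \frac{12 f^{2}}{25}$ ($P{\left(T,f \right)} = -3 + \frac{f f}{\frac{1}{8} \cdot \frac{1}{24} \left(-4 + 24\right)^{2}} = -3 + \frac{f^{2}}{\frac{1}{8} \cdot \frac{1}{24} \cdot 20^{2}} = -3 + \frac{f^{2}}{\frac{1}{8} \cdot \frac{1}{24} \cdot 400} = -3 + \frac{f^{2}}{\frac{25}{12}} = -3 + f^{2} \cdot \frac{12}{25} = -3 + \frac{12 f^{2}}{25}$)
$\left(P{\left(464,-540 \right)} + 8373\right) + \left(-28 - 37\right) \left(-114\right) = \left(\left(-3 + \frac{12 \left(-540\right)^{2}}{25}\right) + 8373\right) + \left(-28 - 37\right) \left(-114\right) = \left(\left(-3 + \frac{12}{25} \cdot 291600\right) + 8373\right) - -7410 = \left(\left(-3 + 139968\right) + 8373\right) + 7410 = \left(139965 + 8373\right) + 7410 = 148338 + 7410 = 155748$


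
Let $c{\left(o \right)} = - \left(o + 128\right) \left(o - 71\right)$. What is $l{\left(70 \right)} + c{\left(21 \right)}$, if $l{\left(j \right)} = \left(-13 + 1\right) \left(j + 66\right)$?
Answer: $5818$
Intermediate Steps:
$c{\left(o \right)} = - \left(-71 + o\right) \left(128 + o\right)$ ($c{\left(o \right)} = - \left(128 + o\right) \left(-71 + o\right) = - \left(-71 + o\right) \left(128 + o\right)$)
$l{\left(j \right)} = -792 - 12 j$ ($l{\left(j \right)} = - 12 \left(66 + j\right) = -792 - 12 j$)
$l{\left(70 \right)} + c{\left(21 \right)} = \left(-792 - 840\right) - -7450 = -1632 - -7450 = -1632 + 7450 = 5818$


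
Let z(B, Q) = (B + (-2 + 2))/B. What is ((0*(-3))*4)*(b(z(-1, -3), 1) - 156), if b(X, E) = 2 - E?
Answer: 0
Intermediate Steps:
z(B, Q) = 1 (z(B, Q) = (B + 0)/B = B/B = 1)
((0*(-3))*4)*(b(z(-1, -3), 1) - 156) = ((0*(-3))*4)*((2 - 1*1) - 156) = (0*4)*((2 - 1) - 156) = 0*(1 - 156) = 0*(-155) = 0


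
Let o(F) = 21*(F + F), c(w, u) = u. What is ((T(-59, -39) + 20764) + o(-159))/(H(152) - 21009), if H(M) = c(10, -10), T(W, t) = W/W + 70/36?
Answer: -253601/378342 ≈ -0.67030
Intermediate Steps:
T(W, t) = 53/18 (T(W, t) = 1 + 70*(1/36) = 1 + 35/18 = 53/18)
H(M) = -10
o(F) = 42*F (o(F) = 21*(2*F) = 42*F)
((T(-59, -39) + 20764) + o(-159))/(H(152) - 21009) = ((53/18 + 20764) + 42*(-159))/(-10 - 21009) = (373805/18 - 6678)/(-21019) = (253601/18)*(-1/21019) = -253601/378342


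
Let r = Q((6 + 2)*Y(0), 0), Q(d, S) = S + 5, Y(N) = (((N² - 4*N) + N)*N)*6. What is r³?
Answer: 125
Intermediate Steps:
Y(N) = 6*N*(N² - 3*N) (Y(N) = ((N² - 3*N)*N)*6 = (N*(N² - 3*N))*6 = 6*N*(N² - 3*N))
Q(d, S) = 5 + S
r = 5 (r = 5 + 0 = 5)
r³ = 5³ = 125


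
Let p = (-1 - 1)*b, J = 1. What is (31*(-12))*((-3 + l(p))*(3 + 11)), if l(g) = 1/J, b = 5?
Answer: 10416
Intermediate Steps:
p = -10 (p = (-1 - 1)*5 = -2*5 = -10)
l(g) = 1 (l(g) = 1/1 = 1)
(31*(-12))*((-3 + l(p))*(3 + 11)) = (31*(-12))*((-3 + 1)*(3 + 11)) = -(-744)*14 = -372*(-28) = 10416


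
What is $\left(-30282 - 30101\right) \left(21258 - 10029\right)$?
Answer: $-678040707$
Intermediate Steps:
$\left(-30282 - 30101\right) \left(21258 - 10029\right) = \left(-60383\right) 11229 = -678040707$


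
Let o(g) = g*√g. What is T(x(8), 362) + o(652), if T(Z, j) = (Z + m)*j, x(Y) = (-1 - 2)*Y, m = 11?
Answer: -4706 + 1304*√163 ≈ 11942.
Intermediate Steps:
x(Y) = -3*Y
o(g) = g^(3/2)
T(Z, j) = j*(11 + Z) (T(Z, j) = (Z + 11)*j = (11 + Z)*j = j*(11 + Z))
T(x(8), 362) + o(652) = 362*(11 - 3*8) + 652^(3/2) = 362*(11 - 24) + 1304*√163 = 362*(-13) + 1304*√163 = -4706 + 1304*√163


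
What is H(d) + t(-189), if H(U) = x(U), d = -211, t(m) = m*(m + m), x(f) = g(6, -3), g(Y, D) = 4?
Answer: 71446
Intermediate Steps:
x(f) = 4
t(m) = 2*m**2 (t(m) = m*(2*m) = 2*m**2)
H(U) = 4
H(d) + t(-189) = 4 + 2*(-189)**2 = 4 + 2*35721 = 4 + 71442 = 71446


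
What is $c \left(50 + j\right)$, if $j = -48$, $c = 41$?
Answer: $82$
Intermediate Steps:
$c \left(50 + j\right) = 41 \left(50 - 48\right) = 41 \cdot 2 = 82$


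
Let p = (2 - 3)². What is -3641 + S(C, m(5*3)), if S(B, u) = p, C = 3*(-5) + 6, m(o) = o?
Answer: -3640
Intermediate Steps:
p = 1 (p = (-1)² = 1)
C = -9 (C = -15 + 6 = -9)
S(B, u) = 1
-3641 + S(C, m(5*3)) = -3641 + 1 = -3640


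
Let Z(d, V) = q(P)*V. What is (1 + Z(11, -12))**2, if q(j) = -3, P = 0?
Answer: 1369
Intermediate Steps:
Z(d, V) = -3*V
(1 + Z(11, -12))**2 = (1 - 3*(-12))**2 = (1 + 36)**2 = 37**2 = 1369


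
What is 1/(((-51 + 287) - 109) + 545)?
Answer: 1/672 ≈ 0.0014881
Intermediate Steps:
1/(((-51 + 287) - 109) + 545) = 1/((236 - 109) + 545) = 1/(127 + 545) = 1/672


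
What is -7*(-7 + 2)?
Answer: 35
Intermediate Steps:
-7*(-7 + 2) = -7*(-5) = 35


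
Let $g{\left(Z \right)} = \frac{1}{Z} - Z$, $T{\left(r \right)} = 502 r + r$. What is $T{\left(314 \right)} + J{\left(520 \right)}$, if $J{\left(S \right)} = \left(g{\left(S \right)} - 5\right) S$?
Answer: $-115057$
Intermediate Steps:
$T{\left(r \right)} = 503 r$
$J{\left(S \right)} = S \left(-5 + \frac{1}{S} - S\right)$ ($J{\left(S \right)} = \left(\left(\frac{1}{S} - S\right) - 5\right) S = \left(-5 + \frac{1}{S} - S\right) S = S \left(-5 + \frac{1}{S} - S\right)$)
$T{\left(314 \right)} + J{\left(520 \right)} = 503 \cdot 314 + \left(1 - 520 \left(5 + 520\right)\right) = 157942 + \left(1 - 520 \cdot 525\right) = 157942 + \left(1 - 273000\right) = 157942 - 272999 = -115057$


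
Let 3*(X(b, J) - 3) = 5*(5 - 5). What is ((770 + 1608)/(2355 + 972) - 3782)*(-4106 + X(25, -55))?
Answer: 51617118608/3327 ≈ 1.5515e+7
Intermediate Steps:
X(b, J) = 3 (X(b, J) = 3 + (5*(5 - 5))/3 = 3 + (5*0)/3 = 3 + (⅓)*0 = 3 + 0 = 3)
((770 + 1608)/(2355 + 972) - 3782)*(-4106 + X(25, -55)) = ((770 + 1608)/(2355 + 972) - 3782)*(-4106 + 3) = (2378/3327 - 3782)*(-4103) = -12580336/3327*(-4103) = 51617118608/3327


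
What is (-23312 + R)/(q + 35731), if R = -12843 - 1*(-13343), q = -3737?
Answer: -11406/15997 ≈ -0.71301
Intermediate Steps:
R = 500 (R = -12843 + 13343 = 500)
(-23312 + R)/(q + 35731) = (-23312 + 500)/(-3737 + 35731) = -22812/31994 = -22812*1/31994 = -11406/15997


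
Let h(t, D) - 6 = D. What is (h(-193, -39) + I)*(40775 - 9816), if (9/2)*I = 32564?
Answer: 2007102929/9 ≈ 2.2301e+8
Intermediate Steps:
I = 65128/9 (I = (2/9)*32564 = 65128/9 ≈ 7236.4)
h(t, D) = 6 + D
(h(-193, -39) + I)*(40775 - 9816) = ((6 - 39) + 65128/9)*(40775 - 9816) = (-33 + 65128/9)*30959 = (64831/9)*30959 = 2007102929/9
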